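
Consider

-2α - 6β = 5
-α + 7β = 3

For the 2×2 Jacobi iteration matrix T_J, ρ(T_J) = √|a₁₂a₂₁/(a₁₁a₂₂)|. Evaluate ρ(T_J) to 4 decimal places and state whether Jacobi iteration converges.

0.6547

a₁₂a₂₁/(a₁₁a₂₂) = (-6)·(-1) / ((-2)·(7)) = -0.428571
ρ = √|-0.428571| = √0.428571 = 0.6547
ρ < 1, so Jacobi converges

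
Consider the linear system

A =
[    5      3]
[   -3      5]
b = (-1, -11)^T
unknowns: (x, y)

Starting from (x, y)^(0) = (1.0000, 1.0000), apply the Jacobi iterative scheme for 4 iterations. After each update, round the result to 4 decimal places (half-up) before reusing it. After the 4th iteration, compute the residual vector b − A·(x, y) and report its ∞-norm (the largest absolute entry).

1.6848

Iteration 1:
  x = (-1 - (3)·1.0000) / (5) = -0.8000
  y = (-11 - (-3)·1.0000) / (5) = -1.6000
Iteration 2:
  x = (-1 - (3)·-1.6000) / (5) = 0.7600
  y = (-11 - (-3)·-0.8000) / (5) = -2.6800
Iteration 3:
  x = (-1 - (3)·-2.6800) / (5) = 1.4080
  y = (-11 - (-3)·0.7600) / (5) = -1.7440
Iteration 4:
  x = (-1 - (3)·-1.7440) / (5) = 0.8464
  y = (-11 - (-3)·1.4080) / (5) = -1.3552
Residual b − A·x = (-1.1664, -1.6848); ∞-norm = 1.6848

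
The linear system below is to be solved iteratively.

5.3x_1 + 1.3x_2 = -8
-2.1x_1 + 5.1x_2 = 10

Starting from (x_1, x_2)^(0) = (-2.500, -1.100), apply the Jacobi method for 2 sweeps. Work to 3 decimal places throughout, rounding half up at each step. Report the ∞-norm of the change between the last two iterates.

Iteration 1:
  x_1 = (-8 - (1.3)·-1.100) / (5.3) = -1.240
  x_2 = (10 - (-2.1)·-2.500) / (5.1) = 0.931
Iteration 2:
  x_1 = (-8 - (1.3)·0.931) / (5.3) = -1.738
  x_2 = (10 - (-2.1)·-1.240) / (5.1) = 1.450
Change: (-0.498, 0.519) → max |·| = 0.519

0.519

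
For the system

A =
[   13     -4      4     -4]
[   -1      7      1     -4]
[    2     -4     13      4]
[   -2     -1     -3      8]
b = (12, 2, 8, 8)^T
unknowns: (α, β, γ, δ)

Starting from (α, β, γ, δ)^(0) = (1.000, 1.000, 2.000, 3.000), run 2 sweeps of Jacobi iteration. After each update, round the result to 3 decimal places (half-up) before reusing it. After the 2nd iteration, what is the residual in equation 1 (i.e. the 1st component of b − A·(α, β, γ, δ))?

Iteration 1:
  α = (12 - (-4)·1.000 - (4)·2.000 - (-4)·3.000) / (13) = 1.538
  β = (2 - (-1)·1.000 - (1)·2.000 - (-4)·3.000) / (7) = 1.857
  γ = (8 - (2)·1.000 - (-4)·1.000 - (4)·3.000) / (13) = -0.154
  δ = (8 - (-2)·1.000 - (-1)·1.000 - (-3)·2.000) / (8) = 2.125
Iteration 2:
  α = (12 - (-4)·1.857 - (4)·-0.154 - (-4)·2.125) / (13) = 2.196
  β = (2 - (-1)·1.538 - (1)·-0.154 - (-4)·2.125) / (7) = 1.742
  γ = (8 - (2)·1.538 - (-4)·1.857 - (4)·2.125) / (13) = 0.296
  δ = (8 - (-2)·1.538 - (-1)·1.857 - (-3)·-0.154) / (8) = 1.559
Residual b − A·x = (-4.528, -2.058, 0.492, 2.550)

-4.528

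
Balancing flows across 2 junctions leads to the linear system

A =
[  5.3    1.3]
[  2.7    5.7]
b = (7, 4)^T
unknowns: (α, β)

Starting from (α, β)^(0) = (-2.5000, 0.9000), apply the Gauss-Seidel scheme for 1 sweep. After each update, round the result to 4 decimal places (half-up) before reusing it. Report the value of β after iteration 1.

Iteration 1:
  α = (7 - (1.3)·0.9000) / (5.3) = 1.1000
  β = (4 - (2.7)·1.1000) / (5.7) = 0.1807

0.1807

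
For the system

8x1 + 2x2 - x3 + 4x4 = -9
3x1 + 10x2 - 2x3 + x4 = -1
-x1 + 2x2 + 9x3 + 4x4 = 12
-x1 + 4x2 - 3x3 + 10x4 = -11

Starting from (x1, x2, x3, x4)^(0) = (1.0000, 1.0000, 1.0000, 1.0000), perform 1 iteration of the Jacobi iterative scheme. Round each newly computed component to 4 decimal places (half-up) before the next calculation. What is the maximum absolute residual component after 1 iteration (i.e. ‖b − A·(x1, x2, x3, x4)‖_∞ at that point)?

10.7778

Iteration 1:
  x1 = (-9 - (2)·1.0000 - (-1)·1.0000 - (4)·1.0000) / (8) = -1.7500
  x2 = (-1 - (3)·1.0000 - (-2)·1.0000 - (1)·1.0000) / (10) = -0.3000
  x3 = (12 - (-1)·1.0000 - (2)·1.0000 - (4)·1.0000) / (9) = 0.7778
  x4 = (-11 - (-1)·1.0000 - (4)·1.0000 - (-3)·1.0000) / (10) = -1.1000
Residual b − A·x = (10.7778, 9.9056, 8.2498, 1.7834); ∞-norm = 10.7778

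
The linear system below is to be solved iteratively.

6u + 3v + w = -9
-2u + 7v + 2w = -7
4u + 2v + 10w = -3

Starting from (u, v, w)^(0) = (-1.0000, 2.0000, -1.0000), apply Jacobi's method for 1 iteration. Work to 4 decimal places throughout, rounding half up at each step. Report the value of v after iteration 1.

Iteration 1:
  u = (-9 - (3)·2.0000 - (1)·-1.0000) / (6) = -2.3333
  v = (-7 - (-2)·-1.0000 - (2)·-1.0000) / (7) = -1.0000
  w = (-3 - (4)·-1.0000 - (2)·2.0000) / (10) = -0.3000

-1.0000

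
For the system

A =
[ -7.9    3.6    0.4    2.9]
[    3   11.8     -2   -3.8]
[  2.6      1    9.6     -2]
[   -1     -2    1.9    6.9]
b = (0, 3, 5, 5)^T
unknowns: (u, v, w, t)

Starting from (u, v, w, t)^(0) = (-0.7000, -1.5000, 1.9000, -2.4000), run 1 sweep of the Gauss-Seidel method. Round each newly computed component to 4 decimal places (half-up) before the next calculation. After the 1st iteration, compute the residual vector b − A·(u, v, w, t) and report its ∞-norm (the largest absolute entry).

13.7099

Iteration 1:
  u = (0 - (3.6)·-1.5000 - (0.4)·1.9000 - (2.9)·-2.4000) / (-7.9) = -1.4684
  v = (3 - (3)·-1.4684 - (-2)·1.9000 - (-3.8)·-2.4000) / (11.8) = 0.1767
  w = (5 - (2.6)·-1.4684 - (1)·0.1767 - (-2)·-2.4000) / (9.6) = 0.4001
  t = (5 - (-1)·-1.4684 - (-2)·0.1767 - (1.9)·0.4001) / (6.9) = 0.4529
Residual b − A·x = (-13.7099, 7.8414, 5.7060, -0.0002); ∞-norm = 13.7099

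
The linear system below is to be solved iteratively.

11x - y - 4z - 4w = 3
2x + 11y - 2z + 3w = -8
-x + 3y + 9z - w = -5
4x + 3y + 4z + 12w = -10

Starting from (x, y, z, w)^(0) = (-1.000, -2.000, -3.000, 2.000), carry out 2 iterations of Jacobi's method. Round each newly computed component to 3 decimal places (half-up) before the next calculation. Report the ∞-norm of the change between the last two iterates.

Iteration 1:
  x = (3 - (-1)·-2.000 - (-4)·-3.000 - (-4)·2.000) / (11) = -0.273
  y = (-8 - (2)·-1.000 - (-2)·-3.000 - (3)·2.000) / (11) = -1.636
  z = (-5 - (-1)·-1.000 - (3)·-2.000 - (-1)·2.000) / (9) = 0.222
  w = (-10 - (4)·-1.000 - (3)·-2.000 - (4)·-3.000) / (12) = 1.000
Iteration 2:
  x = (3 - (-1)·-1.636 - (-4)·0.222 - (-4)·1.000) / (11) = 0.568
  y = (-8 - (2)·-0.273 - (-2)·0.222 - (3)·1.000) / (11) = -0.910
  z = (-5 - (-1)·-0.273 - (3)·-1.636 - (-1)·1.000) / (9) = 0.071
  w = (-10 - (4)·-0.273 - (3)·-1.636 - (4)·0.222) / (12) = -0.407
Change: (0.841, 0.726, -0.151, -1.407) → max |·| = 1.407

1.407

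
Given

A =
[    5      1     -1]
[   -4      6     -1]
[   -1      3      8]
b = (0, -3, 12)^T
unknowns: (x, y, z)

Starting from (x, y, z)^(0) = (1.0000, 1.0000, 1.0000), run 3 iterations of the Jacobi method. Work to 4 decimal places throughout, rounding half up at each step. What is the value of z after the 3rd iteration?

1.6323

Iteration 1:
  x = (0 - (1)·1.0000 - (-1)·1.0000) / (5) = 0.0000
  y = (-3 - (-4)·1.0000 - (-1)·1.0000) / (6) = 0.3333
  z = (12 - (-1)·1.0000 - (3)·1.0000) / (8) = 1.2500
Iteration 2:
  x = (0 - (1)·0.3333 - (-1)·1.2500) / (5) = 0.1833
  y = (-3 - (-4)·0.0000 - (-1)·1.2500) / (6) = -0.2917
  z = (12 - (-1)·0.0000 - (3)·0.3333) / (8) = 1.3750
Iteration 3:
  x = (0 - (1)·-0.2917 - (-1)·1.3750) / (5) = 0.3333
  y = (-3 - (-4)·0.1833 - (-1)·1.3750) / (6) = -0.1486
  z = (12 - (-1)·0.1833 - (3)·-0.2917) / (8) = 1.6323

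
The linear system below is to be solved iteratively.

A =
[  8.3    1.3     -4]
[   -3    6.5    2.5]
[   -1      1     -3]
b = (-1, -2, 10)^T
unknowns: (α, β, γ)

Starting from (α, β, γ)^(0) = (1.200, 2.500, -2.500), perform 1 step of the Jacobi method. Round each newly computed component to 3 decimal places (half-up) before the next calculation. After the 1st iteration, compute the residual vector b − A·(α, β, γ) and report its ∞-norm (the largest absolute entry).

Iteration 1:
  α = (-1 - (1.3)·2.500 - (-4)·-2.500) / (8.3) = -1.717
  β = (-2 - (-3)·1.200 - (2.5)·-2.500) / (6.5) = 1.208
  γ = (10 - (-1)·1.200 - (1)·2.500) / (-3) = -2.900
Residual b − A·x = (0.081, -7.753, -1.625); ∞-norm = 7.753

7.753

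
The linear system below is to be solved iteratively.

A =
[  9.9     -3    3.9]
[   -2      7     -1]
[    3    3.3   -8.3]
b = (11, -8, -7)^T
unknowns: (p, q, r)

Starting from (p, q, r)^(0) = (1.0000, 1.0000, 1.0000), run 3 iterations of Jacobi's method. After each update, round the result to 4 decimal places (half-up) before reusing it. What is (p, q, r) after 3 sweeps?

Iteration 1:
  p = (11 - (-3)·1.0000 - (3.9)·1.0000) / (9.9) = 1.0202
  q = (-8 - (-2)·1.0000 - (-1)·1.0000) / (7) = -0.7143
  r = (-7 - (3)·1.0000 - (3.3)·1.0000) / (-8.3) = 1.6024
Iteration 2:
  p = (11 - (-3)·-0.7143 - (3.9)·1.6024) / (9.9) = 0.2634
  q = (-8 - (-2)·1.0202 - (-1)·1.6024) / (7) = -0.6225
  r = (-7 - (3)·1.0202 - (3.3)·-0.7143) / (-8.3) = 0.9281
Iteration 3:
  p = (11 - (-3)·-0.6225 - (3.9)·0.9281) / (9.9) = 0.5569
  q = (-8 - (-2)·0.2634 - (-1)·0.9281) / (7) = -0.9350
  r = (-7 - (3)·0.2634 - (3.3)·-0.6225) / (-8.3) = 0.6911

(0.5569, -0.9350, 0.6911)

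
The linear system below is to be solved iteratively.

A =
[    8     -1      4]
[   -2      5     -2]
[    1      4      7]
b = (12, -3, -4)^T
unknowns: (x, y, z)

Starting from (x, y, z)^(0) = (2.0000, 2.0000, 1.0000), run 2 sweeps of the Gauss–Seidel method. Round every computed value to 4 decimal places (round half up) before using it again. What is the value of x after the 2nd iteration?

Iteration 1:
  x = (12 - (-1)·2.0000 - (4)·1.0000) / (8) = 1.2500
  y = (-3 - (-2)·1.2500 - (-2)·1.0000) / (5) = 0.3000
  z = (-4 - (1)·1.2500 - (4)·0.3000) / (7) = -0.9214
Iteration 2:
  x = (12 - (-1)·0.3000 - (4)·-0.9214) / (8) = 1.9982
  y = (-3 - (-2)·1.9982 - (-2)·-0.9214) / (5) = -0.1693
  z = (-4 - (1)·1.9982 - (4)·-0.1693) / (7) = -0.7601

1.9982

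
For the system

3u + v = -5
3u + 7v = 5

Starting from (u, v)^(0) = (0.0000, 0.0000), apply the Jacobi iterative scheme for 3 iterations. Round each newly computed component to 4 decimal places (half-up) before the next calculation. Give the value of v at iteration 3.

Iteration 1:
  u = (-5 - (1)·0.0000) / (3) = -1.6667
  v = (5 - (3)·0.0000) / (7) = 0.7143
Iteration 2:
  u = (-5 - (1)·0.7143) / (3) = -1.9048
  v = (5 - (3)·-1.6667) / (7) = 1.4286
Iteration 3:
  u = (-5 - (1)·1.4286) / (3) = -2.1429
  v = (5 - (3)·-1.9048) / (7) = 1.5306

1.5306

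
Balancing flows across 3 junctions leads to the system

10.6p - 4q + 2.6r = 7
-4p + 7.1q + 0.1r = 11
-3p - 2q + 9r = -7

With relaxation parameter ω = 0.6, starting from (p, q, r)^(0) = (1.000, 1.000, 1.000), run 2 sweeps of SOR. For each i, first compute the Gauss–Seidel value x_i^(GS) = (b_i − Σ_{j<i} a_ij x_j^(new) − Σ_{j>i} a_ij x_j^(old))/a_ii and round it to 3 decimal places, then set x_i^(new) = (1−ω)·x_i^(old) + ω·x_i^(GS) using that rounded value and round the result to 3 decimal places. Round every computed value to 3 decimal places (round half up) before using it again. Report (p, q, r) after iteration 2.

Iteration 1:
  p: GS value = (7 - (-4)·1.000 - (2.6)·1.000) / (10.6) = 0.792;  p ← (1−ω)·1.000 + ω·0.792 = 0.875
  q: GS value = (11 - (-4)·0.875 - (0.1)·1.000) / (7.1) = 2.028;  q ← (1−ω)·1.000 + ω·2.028 = 1.617
  r: GS value = (-7 - (-3)·0.875 - (-2)·1.617) / (9) = -0.127;  r ← (1−ω)·1.000 + ω·-0.127 = 0.324
Iteration 2:
  p: GS value = (7 - (-4)·1.617 - (2.6)·0.324) / (10.6) = 1.191;  p ← (1−ω)·0.875 + ω·1.191 = 1.065
  q: GS value = (11 - (-4)·1.065 - (0.1)·0.324) / (7.1) = 2.145;  q ← (1−ω)·1.617 + ω·2.145 = 1.934
  r: GS value = (-7 - (-3)·1.065 - (-2)·1.934) / (9) = 0.007;  r ← (1−ω)·0.324 + ω·0.007 = 0.134

(1.065, 1.934, 0.134)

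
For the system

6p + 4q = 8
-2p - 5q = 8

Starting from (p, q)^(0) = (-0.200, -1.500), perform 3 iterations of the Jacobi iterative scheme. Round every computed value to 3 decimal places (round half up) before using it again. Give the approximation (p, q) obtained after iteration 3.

Iteration 1:
  p = (8 - (4)·-1.500) / (6) = 2.333
  q = (8 - (-2)·-0.200) / (-5) = -1.520
Iteration 2:
  p = (8 - (4)·-1.520) / (6) = 2.347
  q = (8 - (-2)·2.333) / (-5) = -2.533
Iteration 3:
  p = (8 - (4)·-2.533) / (6) = 3.022
  q = (8 - (-2)·2.347) / (-5) = -2.539

(3.022, -2.539)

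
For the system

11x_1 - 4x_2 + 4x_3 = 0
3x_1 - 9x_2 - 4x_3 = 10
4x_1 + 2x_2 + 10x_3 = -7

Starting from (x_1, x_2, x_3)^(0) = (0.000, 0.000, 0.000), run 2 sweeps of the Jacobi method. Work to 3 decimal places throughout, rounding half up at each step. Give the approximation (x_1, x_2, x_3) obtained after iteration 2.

Iteration 1:
  x_1 = (0 - (-4)·0.000 - (4)·0.000) / (11) = 0.000
  x_2 = (10 - (3)·0.000 - (-4)·0.000) / (-9) = -1.111
  x_3 = (-7 - (4)·0.000 - (2)·0.000) / (10) = -0.700
Iteration 2:
  x_1 = (0 - (-4)·-1.111 - (4)·-0.700) / (11) = -0.149
  x_2 = (10 - (3)·0.000 - (-4)·-0.700) / (-9) = -0.800
  x_3 = (-7 - (4)·0.000 - (2)·-1.111) / (10) = -0.478

(-0.149, -0.800, -0.478)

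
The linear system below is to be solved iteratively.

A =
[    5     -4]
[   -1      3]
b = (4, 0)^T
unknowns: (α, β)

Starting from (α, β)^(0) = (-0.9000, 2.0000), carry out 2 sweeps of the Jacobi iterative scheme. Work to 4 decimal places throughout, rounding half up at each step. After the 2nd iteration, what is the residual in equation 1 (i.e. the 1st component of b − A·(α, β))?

Iteration 1:
  α = (4 - (-4)·2.0000) / (5) = 2.4000
  β = (0 - (-1)·-0.9000) / (3) = -0.3000
Iteration 2:
  α = (4 - (-4)·-0.3000) / (5) = 0.5600
  β = (0 - (-1)·2.4000) / (3) = 0.8000
Residual b − A·x = (4.4000, -1.8400)

4.4000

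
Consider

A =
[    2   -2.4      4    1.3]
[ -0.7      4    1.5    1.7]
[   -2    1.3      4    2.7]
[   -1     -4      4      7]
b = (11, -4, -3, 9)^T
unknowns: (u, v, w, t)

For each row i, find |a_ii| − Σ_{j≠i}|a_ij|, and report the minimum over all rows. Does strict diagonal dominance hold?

row 1: |2| − (2.4+4+1.3) = -5.7
row 2: |4| − (0.7+1.5+1.7) = 0.1
row 3: |4| − (2+1.3+2.7) = -2
row 4: |7| − (1+4+4) = -2
minimum over rows = -5.7 → not strictly diagonally dominant

-5.7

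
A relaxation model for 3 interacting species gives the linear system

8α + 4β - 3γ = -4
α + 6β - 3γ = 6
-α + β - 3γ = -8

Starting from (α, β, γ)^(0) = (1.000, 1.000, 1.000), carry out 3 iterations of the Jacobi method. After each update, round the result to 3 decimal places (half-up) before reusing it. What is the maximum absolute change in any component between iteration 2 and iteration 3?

Iteration 1:
  α = (-4 - (4)·1.000 - (-3)·1.000) / (8) = -0.625
  β = (6 - (1)·1.000 - (-3)·1.000) / (6) = 1.333
  γ = (-8 - (-1)·1.000 - (1)·1.000) / (-3) = 2.667
Iteration 2:
  α = (-4 - (4)·1.333 - (-3)·2.667) / (8) = -0.166
  β = (6 - (1)·-0.625 - (-3)·2.667) / (6) = 2.438
  γ = (-8 - (-1)·-0.625 - (1)·1.333) / (-3) = 3.319
Iteration 3:
  α = (-4 - (4)·2.438 - (-3)·3.319) / (8) = -0.474
  β = (6 - (1)·-0.166 - (-3)·3.319) / (6) = 2.687
  γ = (-8 - (-1)·-0.166 - (1)·2.438) / (-3) = 3.535
Change: (-0.308, 0.249, 0.216) → max |·| = 0.308

0.308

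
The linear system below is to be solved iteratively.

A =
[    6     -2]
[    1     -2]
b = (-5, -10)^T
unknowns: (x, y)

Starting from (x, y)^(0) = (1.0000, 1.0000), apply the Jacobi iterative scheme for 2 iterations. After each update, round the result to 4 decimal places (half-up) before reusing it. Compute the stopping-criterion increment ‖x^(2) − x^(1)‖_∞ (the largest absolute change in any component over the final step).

Iteration 1:
  x = (-5 - (-2)·1.0000) / (6) = -0.5000
  y = (-10 - (1)·1.0000) / (-2) = 5.5000
Iteration 2:
  x = (-5 - (-2)·5.5000) / (6) = 1.0000
  y = (-10 - (1)·-0.5000) / (-2) = 4.7500
Change: (1.5000, -0.7500) → max |·| = 1.5000

1.5000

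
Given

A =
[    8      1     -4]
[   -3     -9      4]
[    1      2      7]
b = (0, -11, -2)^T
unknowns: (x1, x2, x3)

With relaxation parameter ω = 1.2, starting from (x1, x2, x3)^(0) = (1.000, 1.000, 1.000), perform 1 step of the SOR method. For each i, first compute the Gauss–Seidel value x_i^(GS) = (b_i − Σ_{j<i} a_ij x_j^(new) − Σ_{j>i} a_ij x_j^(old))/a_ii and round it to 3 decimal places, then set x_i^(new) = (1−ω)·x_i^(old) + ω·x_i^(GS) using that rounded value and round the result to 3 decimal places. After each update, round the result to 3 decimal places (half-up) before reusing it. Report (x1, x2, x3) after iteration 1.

Iteration 1:
  x1: GS value = (0 - (1)·1.000 - (-4)·1.000) / (8) = 0.375;  x1 ← (1−ω)·1.000 + ω·0.375 = 0.250
  x2: GS value = (-11 - (-3)·0.250 - (4)·1.000) / (-9) = 1.583;  x2 ← (1−ω)·1.000 + ω·1.583 = 1.700
  x3: GS value = (-2 - (1)·0.250 - (2)·1.700) / (7) = -0.807;  x3 ← (1−ω)·1.000 + ω·-0.807 = -1.168

(0.250, 1.700, -1.168)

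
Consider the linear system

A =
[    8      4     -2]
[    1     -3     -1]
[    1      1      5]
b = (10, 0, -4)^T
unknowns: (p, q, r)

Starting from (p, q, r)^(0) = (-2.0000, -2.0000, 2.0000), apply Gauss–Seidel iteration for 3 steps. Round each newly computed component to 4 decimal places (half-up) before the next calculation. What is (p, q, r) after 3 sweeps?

(0.6125, 0.5708, -1.0367)

Iteration 1:
  p = (10 - (4)·-2.0000 - (-2)·2.0000) / (8) = 2.7500
  q = (0 - (1)·2.7500 - (-1)·2.0000) / (-3) = 0.2500
  r = (-4 - (1)·2.7500 - (1)·0.2500) / (5) = -1.4000
Iteration 2:
  p = (10 - (4)·0.2500 - (-2)·-1.4000) / (8) = 0.7750
  q = (0 - (1)·0.7750 - (-1)·-1.4000) / (-3) = 0.7250
  r = (-4 - (1)·0.7750 - (1)·0.7250) / (5) = -1.1000
Iteration 3:
  p = (10 - (4)·0.7250 - (-2)·-1.1000) / (8) = 0.6125
  q = (0 - (1)·0.6125 - (-1)·-1.1000) / (-3) = 0.5708
  r = (-4 - (1)·0.6125 - (1)·0.5708) / (5) = -1.0367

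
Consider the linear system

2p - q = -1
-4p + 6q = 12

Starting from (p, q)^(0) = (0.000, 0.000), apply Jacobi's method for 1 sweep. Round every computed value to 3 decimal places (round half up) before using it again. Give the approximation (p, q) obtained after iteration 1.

(-0.500, 2.000)

Iteration 1:
  p = (-1 - (-1)·0.000) / (2) = -0.500
  q = (12 - (-4)·0.000) / (6) = 2.000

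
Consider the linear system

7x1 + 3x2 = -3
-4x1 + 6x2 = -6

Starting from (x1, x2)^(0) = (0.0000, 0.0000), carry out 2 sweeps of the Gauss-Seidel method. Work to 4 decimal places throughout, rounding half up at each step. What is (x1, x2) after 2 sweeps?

(0.1224, -0.9184)

Iteration 1:
  x1 = (-3 - (3)·0.0000) / (7) = -0.4286
  x2 = (-6 - (-4)·-0.4286) / (6) = -1.2857
Iteration 2:
  x1 = (-3 - (3)·-1.2857) / (7) = 0.1224
  x2 = (-6 - (-4)·0.1224) / (6) = -0.9184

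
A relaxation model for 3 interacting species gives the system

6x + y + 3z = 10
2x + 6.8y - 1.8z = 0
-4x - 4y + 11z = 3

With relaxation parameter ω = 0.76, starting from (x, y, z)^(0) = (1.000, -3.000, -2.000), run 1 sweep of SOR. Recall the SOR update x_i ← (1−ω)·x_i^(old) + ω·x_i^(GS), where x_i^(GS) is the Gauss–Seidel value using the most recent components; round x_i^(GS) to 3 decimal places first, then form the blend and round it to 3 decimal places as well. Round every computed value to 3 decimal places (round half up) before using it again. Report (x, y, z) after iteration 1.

(2.647, -1.714, -0.015)

Iteration 1:
  x: GS value = (10 - (1)·-3.000 - (3)·-2.000) / (6) = 3.167;  x ← (1−ω)·1.000 + ω·3.167 = 2.647
  y: GS value = (0 - (2)·2.647 - (-1.8)·-2.000) / (6.8) = -1.308;  y ← (1−ω)·-3.000 + ω·-1.308 = -1.714
  z: GS value = (3 - (-4)·2.647 - (-4)·-1.714) / (11) = 0.612;  z ← (1−ω)·-2.000 + ω·0.612 = -0.015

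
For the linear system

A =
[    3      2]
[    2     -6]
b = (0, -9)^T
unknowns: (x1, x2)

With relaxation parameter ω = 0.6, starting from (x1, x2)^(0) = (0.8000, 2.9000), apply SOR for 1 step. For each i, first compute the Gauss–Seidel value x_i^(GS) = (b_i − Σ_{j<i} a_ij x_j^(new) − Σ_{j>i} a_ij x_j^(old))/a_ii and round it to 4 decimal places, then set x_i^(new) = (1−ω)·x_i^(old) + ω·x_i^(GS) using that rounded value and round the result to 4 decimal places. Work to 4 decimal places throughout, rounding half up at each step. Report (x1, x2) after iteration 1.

Iteration 1:
  x1: GS value = (0 - (2)·2.9000) / (3) = -1.9333;  x1 ← (1−ω)·0.8000 + ω·-1.9333 = -0.8400
  x2: GS value = (-9 - (2)·-0.8400) / (-6) = 1.2200;  x2 ← (1−ω)·2.9000 + ω·1.2200 = 1.8920

(-0.8400, 1.8920)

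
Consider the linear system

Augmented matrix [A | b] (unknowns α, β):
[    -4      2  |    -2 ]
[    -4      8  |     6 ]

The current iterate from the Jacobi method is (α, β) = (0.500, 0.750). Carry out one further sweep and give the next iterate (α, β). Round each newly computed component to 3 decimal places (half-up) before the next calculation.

One sweep:
  α = (-2 - (2)·0.750) / (-4) = 0.875
  β = (6 - (-4)·0.500) / (8) = 1.000

(0.875, 1.000)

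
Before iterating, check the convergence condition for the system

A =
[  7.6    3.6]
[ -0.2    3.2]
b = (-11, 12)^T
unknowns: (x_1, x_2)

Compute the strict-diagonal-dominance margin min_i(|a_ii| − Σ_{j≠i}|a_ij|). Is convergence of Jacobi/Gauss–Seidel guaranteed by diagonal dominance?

row 1: |7.6| − (3.6) = 4
row 2: |3.2| − (0.2) = 3
minimum over rows = 3 → strictly diagonally dominant (convergence guaranteed)

3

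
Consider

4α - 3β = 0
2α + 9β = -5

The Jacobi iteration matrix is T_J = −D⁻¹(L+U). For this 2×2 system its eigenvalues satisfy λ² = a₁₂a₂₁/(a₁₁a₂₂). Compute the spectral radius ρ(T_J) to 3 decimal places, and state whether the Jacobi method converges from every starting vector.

0.408

a₁₂a₂₁/(a₁₁a₂₂) = (-3)·(2) / ((4)·(9)) = -0.166667
ρ = √|-0.166667| = √0.166667 = 0.408
ρ < 1, so Jacobi converges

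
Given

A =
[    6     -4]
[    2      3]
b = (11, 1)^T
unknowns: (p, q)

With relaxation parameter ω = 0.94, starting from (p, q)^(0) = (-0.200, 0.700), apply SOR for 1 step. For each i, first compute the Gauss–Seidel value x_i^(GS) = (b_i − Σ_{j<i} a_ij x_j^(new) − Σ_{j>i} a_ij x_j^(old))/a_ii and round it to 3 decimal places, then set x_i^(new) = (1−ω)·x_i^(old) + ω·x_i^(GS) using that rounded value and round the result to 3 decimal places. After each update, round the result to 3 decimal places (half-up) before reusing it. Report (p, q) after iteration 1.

Iteration 1:
  p: GS value = (11 - (-4)·0.700) / (6) = 2.300;  p ← (1−ω)·-0.200 + ω·2.300 = 2.150
  q: GS value = (1 - (2)·2.150) / (3) = -1.100;  q ← (1−ω)·0.700 + ω·-1.100 = -0.992

(2.150, -0.992)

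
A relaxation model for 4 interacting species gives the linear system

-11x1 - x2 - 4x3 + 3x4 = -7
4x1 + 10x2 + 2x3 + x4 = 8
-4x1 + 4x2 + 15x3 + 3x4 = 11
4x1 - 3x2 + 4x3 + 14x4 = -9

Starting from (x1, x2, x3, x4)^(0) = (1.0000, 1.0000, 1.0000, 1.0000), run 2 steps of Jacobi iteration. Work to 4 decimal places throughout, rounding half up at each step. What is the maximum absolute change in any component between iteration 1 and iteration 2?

Iteration 1:
  x1 = (-7 - (-1)·1.0000 - (-4)·1.0000 - (3)·1.0000) / (-11) = 0.4545
  x2 = (8 - (4)·1.0000 - (2)·1.0000 - (1)·1.0000) / (10) = 0.1000
  x3 = (11 - (-4)·1.0000 - (4)·1.0000 - (3)·1.0000) / (15) = 0.5333
  x4 = (-9 - (4)·1.0000 - (-3)·1.0000 - (4)·1.0000) / (14) = -1.0000
Iteration 2:
  x1 = (-7 - (-1)·0.1000 - (-4)·0.5333 - (3)·-1.0000) / (-11) = 0.1606
  x2 = (8 - (4)·0.4545 - (2)·0.5333 - (1)·-1.0000) / (10) = 0.6115
  x3 = (11 - (-4)·0.4545 - (4)·0.1000 - (3)·-1.0000) / (15) = 1.0279
  x4 = (-9 - (4)·0.4545 - (-3)·0.1000 - (4)·0.5333) / (14) = -0.9037
Change: (-0.2939, 0.5115, 0.4946, 0.0963) → max |·| = 0.5115

0.5115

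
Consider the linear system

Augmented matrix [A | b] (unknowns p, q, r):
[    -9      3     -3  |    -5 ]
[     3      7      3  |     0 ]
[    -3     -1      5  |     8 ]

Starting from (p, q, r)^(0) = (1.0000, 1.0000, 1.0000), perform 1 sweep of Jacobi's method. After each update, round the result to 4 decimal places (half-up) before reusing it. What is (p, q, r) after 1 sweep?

Iteration 1:
  p = (-5 - (3)·1.0000 - (-3)·1.0000) / (-9) = 0.5556
  q = (0 - (3)·1.0000 - (3)·1.0000) / (7) = -0.8571
  r = (8 - (-3)·1.0000 - (-1)·1.0000) / (5) = 2.4000

(0.5556, -0.8571, 2.4000)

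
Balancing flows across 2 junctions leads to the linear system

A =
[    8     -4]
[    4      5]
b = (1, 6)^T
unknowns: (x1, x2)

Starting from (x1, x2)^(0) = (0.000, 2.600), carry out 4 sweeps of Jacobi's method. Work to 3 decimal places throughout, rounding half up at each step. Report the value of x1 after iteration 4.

Iteration 1:
  x1 = (1 - (-4)·2.600) / (8) = 1.425
  x2 = (6 - (4)·0.000) / (5) = 1.200
Iteration 2:
  x1 = (1 - (-4)·1.200) / (8) = 0.725
  x2 = (6 - (4)·1.425) / (5) = 0.060
Iteration 3:
  x1 = (1 - (-4)·0.060) / (8) = 0.155
  x2 = (6 - (4)·0.725) / (5) = 0.620
Iteration 4:
  x1 = (1 - (-4)·0.620) / (8) = 0.435
  x2 = (6 - (4)·0.155) / (5) = 1.076

0.435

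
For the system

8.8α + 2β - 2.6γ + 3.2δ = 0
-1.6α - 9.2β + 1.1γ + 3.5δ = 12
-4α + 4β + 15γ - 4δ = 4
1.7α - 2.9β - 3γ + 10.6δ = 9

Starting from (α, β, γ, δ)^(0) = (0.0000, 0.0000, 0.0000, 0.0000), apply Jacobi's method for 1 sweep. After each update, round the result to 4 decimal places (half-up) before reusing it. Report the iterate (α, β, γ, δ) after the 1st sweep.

(0.0000, -1.3043, 0.2667, 0.8491)

Iteration 1:
  α = (0 - (2)·0.0000 - (-2.6)·0.0000 - (3.2)·0.0000) / (8.8) = 0.0000
  β = (12 - (-1.6)·0.0000 - (1.1)·0.0000 - (3.5)·0.0000) / (-9.2) = -1.3043
  γ = (4 - (-4)·0.0000 - (4)·0.0000 - (-4)·0.0000) / (15) = 0.2667
  δ = (9 - (1.7)·0.0000 - (-2.9)·0.0000 - (-3)·0.0000) / (10.6) = 0.8491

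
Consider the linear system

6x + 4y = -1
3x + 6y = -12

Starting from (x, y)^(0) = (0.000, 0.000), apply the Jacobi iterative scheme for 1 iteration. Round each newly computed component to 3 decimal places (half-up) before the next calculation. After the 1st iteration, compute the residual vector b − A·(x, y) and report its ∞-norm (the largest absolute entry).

8.002

Iteration 1:
  x = (-1 - (4)·0.000) / (6) = -0.167
  y = (-12 - (3)·0.000) / (6) = -2.000
Residual b − A·x = (8.002, 0.501); ∞-norm = 8.002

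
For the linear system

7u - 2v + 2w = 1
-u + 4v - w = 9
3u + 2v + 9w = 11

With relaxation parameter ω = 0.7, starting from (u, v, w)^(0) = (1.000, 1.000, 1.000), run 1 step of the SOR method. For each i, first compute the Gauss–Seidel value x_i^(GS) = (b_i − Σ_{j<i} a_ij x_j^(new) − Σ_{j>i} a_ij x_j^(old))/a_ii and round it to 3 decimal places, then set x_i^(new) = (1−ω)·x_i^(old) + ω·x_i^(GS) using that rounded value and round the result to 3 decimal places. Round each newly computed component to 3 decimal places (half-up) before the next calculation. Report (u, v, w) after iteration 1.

(0.400, 2.120, 0.733)

Iteration 1:
  u: GS value = (1 - (-2)·1.000 - (2)·1.000) / (7) = 0.143;  u ← (1−ω)·1.000 + ω·0.143 = 0.400
  v: GS value = (9 - (-1)·0.400 - (-1)·1.000) / (4) = 2.600;  v ← (1−ω)·1.000 + ω·2.600 = 2.120
  w: GS value = (11 - (3)·0.400 - (2)·2.120) / (9) = 0.618;  w ← (1−ω)·1.000 + ω·0.618 = 0.733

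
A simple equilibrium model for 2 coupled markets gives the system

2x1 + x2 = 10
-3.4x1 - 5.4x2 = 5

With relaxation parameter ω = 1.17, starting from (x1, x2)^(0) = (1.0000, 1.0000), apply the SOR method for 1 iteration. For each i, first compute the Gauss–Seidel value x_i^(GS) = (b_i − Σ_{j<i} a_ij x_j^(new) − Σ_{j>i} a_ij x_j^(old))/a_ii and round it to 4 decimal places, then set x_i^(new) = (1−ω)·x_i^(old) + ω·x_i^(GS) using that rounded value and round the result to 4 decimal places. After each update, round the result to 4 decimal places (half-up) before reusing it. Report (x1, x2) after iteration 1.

(5.0950, -5.0067)

Iteration 1:
  x1: GS value = (10 - (1)·1.0000) / (2) = 4.5000;  x1 ← (1−ω)·1.0000 + ω·4.5000 = 5.0950
  x2: GS value = (5 - (-3.4)·5.0950) / (-5.4) = -4.1339;  x2 ← (1−ω)·1.0000 + ω·-4.1339 = -5.0067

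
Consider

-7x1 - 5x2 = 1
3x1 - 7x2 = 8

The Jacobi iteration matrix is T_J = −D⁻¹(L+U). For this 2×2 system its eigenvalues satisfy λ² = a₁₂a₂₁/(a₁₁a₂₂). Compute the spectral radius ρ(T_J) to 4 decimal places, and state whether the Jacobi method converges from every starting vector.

0.5533

a₁₂a₂₁/(a₁₁a₂₂) = (-5)·(3) / ((-7)·(-7)) = -0.306122
ρ = √|-0.306122| = √0.306122 = 0.5533
ρ < 1, so Jacobi converges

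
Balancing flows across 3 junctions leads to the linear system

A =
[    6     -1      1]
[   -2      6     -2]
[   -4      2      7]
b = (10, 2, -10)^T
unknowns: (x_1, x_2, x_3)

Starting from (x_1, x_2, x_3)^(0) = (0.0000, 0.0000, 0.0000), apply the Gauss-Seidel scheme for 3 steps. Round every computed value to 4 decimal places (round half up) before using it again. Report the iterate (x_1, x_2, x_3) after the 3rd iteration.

(1.8779, 0.7819, -0.5789)

Iteration 1:
  x_1 = (10 - (-1)·0.0000 - (1)·0.0000) / (6) = 1.6667
  x_2 = (2 - (-2)·1.6667 - (-2)·0.0000) / (6) = 0.8889
  x_3 = (-10 - (-4)·1.6667 - (2)·0.8889) / (7) = -0.7301
Iteration 2:
  x_1 = (10 - (-1)·0.8889 - (1)·-0.7301) / (6) = 1.9365
  x_2 = (2 - (-2)·1.9365 - (-2)·-0.7301) / (6) = 0.7355
  x_3 = (-10 - (-4)·1.9365 - (2)·0.7355) / (7) = -0.5321
Iteration 3:
  x_1 = (10 - (-1)·0.7355 - (1)·-0.5321) / (6) = 1.8779
  x_2 = (2 - (-2)·1.8779 - (-2)·-0.5321) / (6) = 0.7819
  x_3 = (-10 - (-4)·1.8779 - (2)·0.7819) / (7) = -0.5789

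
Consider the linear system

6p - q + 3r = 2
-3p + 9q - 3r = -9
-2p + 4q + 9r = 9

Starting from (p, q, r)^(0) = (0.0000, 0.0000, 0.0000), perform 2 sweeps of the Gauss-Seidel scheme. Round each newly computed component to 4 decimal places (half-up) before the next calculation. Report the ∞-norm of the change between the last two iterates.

0.8827

Iteration 1:
  p = (2 - (-1)·0.0000 - (3)·0.0000) / (6) = 0.3333
  q = (-9 - (-3)·0.3333 - (-3)·0.0000) / (9) = -0.8889
  r = (9 - (-2)·0.3333 - (4)·-0.8889) / (9) = 1.4691
Iteration 2:
  p = (2 - (-1)·-0.8889 - (3)·1.4691) / (6) = -0.5494
  q = (-9 - (-3)·-0.5494 - (-3)·1.4691) / (9) = -0.6934
  r = (9 - (-2)·-0.5494 - (4)·-0.6934) / (9) = 1.1861
Change: (-0.8827, 0.1955, -0.2830) → max |·| = 0.8827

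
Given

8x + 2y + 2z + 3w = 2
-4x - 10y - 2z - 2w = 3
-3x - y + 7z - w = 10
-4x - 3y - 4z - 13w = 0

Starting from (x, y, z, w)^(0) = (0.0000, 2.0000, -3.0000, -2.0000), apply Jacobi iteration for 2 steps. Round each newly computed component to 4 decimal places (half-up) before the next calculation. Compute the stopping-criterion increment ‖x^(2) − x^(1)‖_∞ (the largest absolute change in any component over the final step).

Iteration 1:
  x = (2 - (2)·2.0000 - (2)·-3.0000 - (3)·-2.0000) / (8) = 1.2500
  y = (3 - (-4)·0.0000 - (-2)·-3.0000 - (-2)·-2.0000) / (-10) = 0.7000
  z = (10 - (-3)·0.0000 - (-1)·2.0000 - (-1)·-2.0000) / (7) = 1.4286
  w = (0 - (-4)·0.0000 - (-3)·2.0000 - (-4)·-3.0000) / (-13) = 0.4615
Iteration 2:
  x = (2 - (2)·0.7000 - (2)·1.4286 - (3)·0.4615) / (8) = -0.4552
  y = (3 - (-4)·1.2500 - (-2)·1.4286 - (-2)·0.4615) / (-10) = -1.1780
  z = (10 - (-3)·1.2500 - (-1)·0.7000 - (-1)·0.4615) / (7) = 2.1302
  w = (0 - (-4)·1.2500 - (-3)·0.7000 - (-4)·1.4286) / (-13) = -0.9857
Change: (-1.7052, -1.8780, 0.7016, -1.4472) → max |·| = 1.8780

1.8780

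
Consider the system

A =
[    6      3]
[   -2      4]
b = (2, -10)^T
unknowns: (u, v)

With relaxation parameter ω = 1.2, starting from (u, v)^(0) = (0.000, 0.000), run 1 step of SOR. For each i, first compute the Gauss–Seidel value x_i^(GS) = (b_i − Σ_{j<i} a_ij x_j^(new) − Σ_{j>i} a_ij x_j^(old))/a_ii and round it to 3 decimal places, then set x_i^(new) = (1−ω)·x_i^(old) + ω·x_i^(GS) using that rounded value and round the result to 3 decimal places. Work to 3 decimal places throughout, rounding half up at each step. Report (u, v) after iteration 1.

Iteration 1:
  u: GS value = (2 - (3)·0.000) / (6) = 0.333;  u ← (1−ω)·0.000 + ω·0.333 = 0.400
  v: GS value = (-10 - (-2)·0.400) / (4) = -2.300;  v ← (1−ω)·0.000 + ω·-2.300 = -2.760

(0.400, -2.760)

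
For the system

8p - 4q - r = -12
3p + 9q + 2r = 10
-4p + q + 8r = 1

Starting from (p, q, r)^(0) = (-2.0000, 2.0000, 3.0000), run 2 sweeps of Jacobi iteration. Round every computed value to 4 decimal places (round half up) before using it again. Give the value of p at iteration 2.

-1.0851

Iteration 1:
  p = (-12 - (-4)·2.0000 - (-1)·3.0000) / (8) = -0.1250
  q = (10 - (3)·-2.0000 - (2)·3.0000) / (9) = 1.1111
  r = (1 - (-4)·-2.0000 - (1)·2.0000) / (8) = -1.1250
Iteration 2:
  p = (-12 - (-4)·1.1111 - (-1)·-1.1250) / (8) = -1.0851
  q = (10 - (3)·-0.1250 - (2)·-1.1250) / (9) = 1.4028
  r = (1 - (-4)·-0.1250 - (1)·1.1111) / (8) = -0.0764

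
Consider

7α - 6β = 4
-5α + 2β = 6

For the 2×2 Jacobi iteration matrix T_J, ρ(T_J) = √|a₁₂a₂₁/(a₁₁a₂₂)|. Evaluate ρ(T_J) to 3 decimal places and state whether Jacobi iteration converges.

a₁₂a₂₁/(a₁₁a₂₂) = (-6)·(-5) / ((7)·(2)) = 2.142857
ρ = √|2.142857| = √2.142857 = 1.464
ρ > 1, so Jacobi diverges

1.464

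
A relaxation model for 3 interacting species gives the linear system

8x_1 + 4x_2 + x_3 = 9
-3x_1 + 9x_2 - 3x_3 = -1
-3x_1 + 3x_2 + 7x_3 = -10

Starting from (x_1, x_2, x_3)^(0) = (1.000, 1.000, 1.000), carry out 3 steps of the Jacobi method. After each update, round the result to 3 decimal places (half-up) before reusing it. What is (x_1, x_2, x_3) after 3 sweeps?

(1.517, -0.253, -0.808)

Iteration 1:
  x_1 = (9 - (4)·1.000 - (1)·1.000) / (8) = 0.500
  x_2 = (-1 - (-3)·1.000 - (-3)·1.000) / (9) = 0.556
  x_3 = (-10 - (-3)·1.000 - (3)·1.000) / (7) = -1.429
Iteration 2:
  x_1 = (9 - (4)·0.556 - (1)·-1.429) / (8) = 1.026
  x_2 = (-1 - (-3)·0.500 - (-3)·-1.429) / (9) = -0.421
  x_3 = (-10 - (-3)·0.500 - (3)·0.556) / (7) = -1.453
Iteration 3:
  x_1 = (9 - (4)·-0.421 - (1)·-1.453) / (8) = 1.517
  x_2 = (-1 - (-3)·1.026 - (-3)·-1.453) / (9) = -0.253
  x_3 = (-10 - (-3)·1.026 - (3)·-0.421) / (7) = -0.808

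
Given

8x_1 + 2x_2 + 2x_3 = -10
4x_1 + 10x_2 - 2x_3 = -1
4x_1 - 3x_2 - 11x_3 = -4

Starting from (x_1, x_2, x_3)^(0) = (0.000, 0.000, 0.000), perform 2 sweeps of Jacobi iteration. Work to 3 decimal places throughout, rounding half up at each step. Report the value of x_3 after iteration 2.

Iteration 1:
  x_1 = (-10 - (2)·0.000 - (2)·0.000) / (8) = -1.250
  x_2 = (-1 - (4)·0.000 - (-2)·0.000) / (10) = -0.100
  x_3 = (-4 - (4)·0.000 - (-3)·0.000) / (-11) = 0.364
Iteration 2:
  x_1 = (-10 - (2)·-0.100 - (2)·0.364) / (8) = -1.316
  x_2 = (-1 - (4)·-1.250 - (-2)·0.364) / (10) = 0.473
  x_3 = (-4 - (4)·-1.250 - (-3)·-0.100) / (-11) = -0.064

-0.064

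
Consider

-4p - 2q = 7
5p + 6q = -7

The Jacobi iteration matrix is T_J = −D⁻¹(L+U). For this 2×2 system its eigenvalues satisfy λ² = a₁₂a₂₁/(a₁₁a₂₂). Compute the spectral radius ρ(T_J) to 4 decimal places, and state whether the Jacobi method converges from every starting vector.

0.6455

a₁₂a₂₁/(a₁₁a₂₂) = (-2)·(5) / ((-4)·(6)) = 0.416667
ρ = √|0.416667| = √0.416667 = 0.6455
ρ < 1, so Jacobi converges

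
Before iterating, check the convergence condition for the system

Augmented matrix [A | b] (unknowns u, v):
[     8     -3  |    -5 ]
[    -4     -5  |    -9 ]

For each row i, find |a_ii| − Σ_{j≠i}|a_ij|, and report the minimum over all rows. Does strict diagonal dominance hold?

row 1: |8| − (3) = 5
row 2: |-5| − (4) = 1
minimum over rows = 1 → strictly diagonally dominant (convergence guaranteed)

1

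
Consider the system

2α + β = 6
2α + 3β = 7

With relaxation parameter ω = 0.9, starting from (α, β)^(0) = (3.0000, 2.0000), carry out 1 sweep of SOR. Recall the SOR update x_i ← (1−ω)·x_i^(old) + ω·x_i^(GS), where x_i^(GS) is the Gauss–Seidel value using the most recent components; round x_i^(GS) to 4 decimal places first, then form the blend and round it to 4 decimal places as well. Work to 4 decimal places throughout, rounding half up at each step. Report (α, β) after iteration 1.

Iteration 1:
  α: GS value = (6 - (1)·2.0000) / (2) = 2.0000;  α ← (1−ω)·3.0000 + ω·2.0000 = 2.1000
  β: GS value = (7 - (2)·2.1000) / (3) = 0.9333;  β ← (1−ω)·2.0000 + ω·0.9333 = 1.0400

(2.1000, 1.0400)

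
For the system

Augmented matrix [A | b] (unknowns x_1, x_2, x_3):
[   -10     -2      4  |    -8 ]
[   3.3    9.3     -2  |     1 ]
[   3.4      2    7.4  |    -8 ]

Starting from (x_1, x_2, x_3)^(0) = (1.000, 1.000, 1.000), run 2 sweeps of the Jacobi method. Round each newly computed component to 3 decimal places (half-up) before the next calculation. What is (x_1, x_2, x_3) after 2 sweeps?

(0.082, -0.637, -1.532)

Iteration 1:
  x_1 = (-8 - (-2)·1.000 - (4)·1.000) / (-10) = 1.000
  x_2 = (1 - (3.3)·1.000 - (-2)·1.000) / (9.3) = -0.032
  x_3 = (-8 - (3.4)·1.000 - (2)·1.000) / (7.4) = -1.811
Iteration 2:
  x_1 = (-8 - (-2)·-0.032 - (4)·-1.811) / (-10) = 0.082
  x_2 = (1 - (3.3)·1.000 - (-2)·-1.811) / (9.3) = -0.637
  x_3 = (-8 - (3.4)·1.000 - (2)·-0.032) / (7.4) = -1.532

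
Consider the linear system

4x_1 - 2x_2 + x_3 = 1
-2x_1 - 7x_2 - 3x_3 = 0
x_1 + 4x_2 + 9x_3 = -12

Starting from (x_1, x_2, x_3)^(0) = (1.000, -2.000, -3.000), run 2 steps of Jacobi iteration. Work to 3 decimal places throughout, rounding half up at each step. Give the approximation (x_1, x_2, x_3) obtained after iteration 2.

Iteration 1:
  x_1 = (1 - (-2)·-2.000 - (1)·-3.000) / (4) = 0.000
  x_2 = (0 - (-2)·1.000 - (-3)·-3.000) / (-7) = 1.000
  x_3 = (-12 - (1)·1.000 - (4)·-2.000) / (9) = -0.556
Iteration 2:
  x_1 = (1 - (-2)·1.000 - (1)·-0.556) / (4) = 0.889
  x_2 = (0 - (-2)·0.000 - (-3)·-0.556) / (-7) = 0.238
  x_3 = (-12 - (1)·0.000 - (4)·1.000) / (9) = -1.778

(0.889, 0.238, -1.778)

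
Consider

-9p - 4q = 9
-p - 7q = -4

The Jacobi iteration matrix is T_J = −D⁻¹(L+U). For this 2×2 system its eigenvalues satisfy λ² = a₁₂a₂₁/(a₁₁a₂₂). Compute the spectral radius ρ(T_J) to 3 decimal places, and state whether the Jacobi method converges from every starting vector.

0.252

a₁₂a₂₁/(a₁₁a₂₂) = (-4)·(-1) / ((-9)·(-7)) = 0.063492
ρ = √|0.063492| = √0.063492 = 0.252
ρ < 1, so Jacobi converges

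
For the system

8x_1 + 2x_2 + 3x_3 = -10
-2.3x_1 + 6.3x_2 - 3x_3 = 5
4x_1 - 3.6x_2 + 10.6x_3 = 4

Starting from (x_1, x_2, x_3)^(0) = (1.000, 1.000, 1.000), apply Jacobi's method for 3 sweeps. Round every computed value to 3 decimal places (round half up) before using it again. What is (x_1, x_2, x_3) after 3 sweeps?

(-1.933, 0.923, 1.143)

Iteration 1:
  x_1 = (-10 - (2)·1.000 - (3)·1.000) / (8) = -1.875
  x_2 = (5 - (-2.3)·1.000 - (-3)·1.000) / (6.3) = 1.635
  x_3 = (4 - (4)·1.000 - (-3.6)·1.000) / (10.6) = 0.340
Iteration 2:
  x_1 = (-10 - (2)·1.635 - (3)·0.340) / (8) = -1.786
  x_2 = (5 - (-2.3)·-1.875 - (-3)·0.340) / (6.3) = 0.271
  x_3 = (4 - (4)·-1.875 - (-3.6)·1.635) / (10.6) = 1.640
Iteration 3:
  x_1 = (-10 - (2)·0.271 - (3)·1.640) / (8) = -1.933
  x_2 = (5 - (-2.3)·-1.786 - (-3)·1.640) / (6.3) = 0.923
  x_3 = (4 - (4)·-1.786 - (-3.6)·0.271) / (10.6) = 1.143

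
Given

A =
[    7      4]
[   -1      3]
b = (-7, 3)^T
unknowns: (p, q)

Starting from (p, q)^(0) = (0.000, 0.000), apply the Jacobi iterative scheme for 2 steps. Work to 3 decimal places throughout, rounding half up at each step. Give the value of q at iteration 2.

Iteration 1:
  p = (-7 - (4)·0.000) / (7) = -1.000
  q = (3 - (-1)·0.000) / (3) = 1.000
Iteration 2:
  p = (-7 - (4)·1.000) / (7) = -1.571
  q = (3 - (-1)·-1.000) / (3) = 0.667

0.667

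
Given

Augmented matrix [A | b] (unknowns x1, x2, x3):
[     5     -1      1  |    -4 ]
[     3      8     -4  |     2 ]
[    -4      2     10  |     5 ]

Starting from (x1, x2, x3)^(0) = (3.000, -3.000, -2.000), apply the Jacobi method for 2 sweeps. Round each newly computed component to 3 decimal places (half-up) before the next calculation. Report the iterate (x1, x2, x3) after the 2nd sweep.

Iteration 1:
  x1 = (-4 - (-1)·-3.000 - (1)·-2.000) / (5) = -1.000
  x2 = (2 - (3)·3.000 - (-4)·-2.000) / (8) = -1.875
  x3 = (5 - (-4)·3.000 - (2)·-3.000) / (10) = 2.300
Iteration 2:
  x1 = (-4 - (-1)·-1.875 - (1)·2.300) / (5) = -1.635
  x2 = (2 - (3)·-1.000 - (-4)·2.300) / (8) = 1.775
  x3 = (5 - (-4)·-1.000 - (2)·-1.875) / (10) = 0.475

(-1.635, 1.775, 0.475)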